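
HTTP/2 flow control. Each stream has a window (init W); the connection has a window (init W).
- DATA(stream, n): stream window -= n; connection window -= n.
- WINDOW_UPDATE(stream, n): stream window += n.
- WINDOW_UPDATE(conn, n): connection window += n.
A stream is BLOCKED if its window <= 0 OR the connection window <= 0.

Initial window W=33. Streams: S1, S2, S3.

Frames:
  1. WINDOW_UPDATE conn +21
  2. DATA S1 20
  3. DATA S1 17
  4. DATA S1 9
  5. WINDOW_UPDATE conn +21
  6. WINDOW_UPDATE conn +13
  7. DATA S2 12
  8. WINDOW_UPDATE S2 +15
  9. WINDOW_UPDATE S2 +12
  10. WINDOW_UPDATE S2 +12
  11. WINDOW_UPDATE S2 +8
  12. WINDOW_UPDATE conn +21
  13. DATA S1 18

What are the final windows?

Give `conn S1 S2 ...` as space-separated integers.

Answer: 33 -31 68 33

Derivation:
Op 1: conn=54 S1=33 S2=33 S3=33 blocked=[]
Op 2: conn=34 S1=13 S2=33 S3=33 blocked=[]
Op 3: conn=17 S1=-4 S2=33 S3=33 blocked=[1]
Op 4: conn=8 S1=-13 S2=33 S3=33 blocked=[1]
Op 5: conn=29 S1=-13 S2=33 S3=33 blocked=[1]
Op 6: conn=42 S1=-13 S2=33 S3=33 blocked=[1]
Op 7: conn=30 S1=-13 S2=21 S3=33 blocked=[1]
Op 8: conn=30 S1=-13 S2=36 S3=33 blocked=[1]
Op 9: conn=30 S1=-13 S2=48 S3=33 blocked=[1]
Op 10: conn=30 S1=-13 S2=60 S3=33 blocked=[1]
Op 11: conn=30 S1=-13 S2=68 S3=33 blocked=[1]
Op 12: conn=51 S1=-13 S2=68 S3=33 blocked=[1]
Op 13: conn=33 S1=-31 S2=68 S3=33 blocked=[1]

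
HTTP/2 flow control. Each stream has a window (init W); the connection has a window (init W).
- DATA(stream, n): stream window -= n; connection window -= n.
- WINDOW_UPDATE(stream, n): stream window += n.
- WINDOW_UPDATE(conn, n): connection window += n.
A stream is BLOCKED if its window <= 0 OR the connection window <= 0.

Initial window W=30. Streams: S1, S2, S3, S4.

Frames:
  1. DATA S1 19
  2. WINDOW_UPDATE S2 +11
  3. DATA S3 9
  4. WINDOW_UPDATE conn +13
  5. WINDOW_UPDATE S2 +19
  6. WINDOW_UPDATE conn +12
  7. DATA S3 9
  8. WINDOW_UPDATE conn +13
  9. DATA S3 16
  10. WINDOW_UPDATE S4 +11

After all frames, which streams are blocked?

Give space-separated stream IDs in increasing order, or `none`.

Answer: S3

Derivation:
Op 1: conn=11 S1=11 S2=30 S3=30 S4=30 blocked=[]
Op 2: conn=11 S1=11 S2=41 S3=30 S4=30 blocked=[]
Op 3: conn=2 S1=11 S2=41 S3=21 S4=30 blocked=[]
Op 4: conn=15 S1=11 S2=41 S3=21 S4=30 blocked=[]
Op 5: conn=15 S1=11 S2=60 S3=21 S4=30 blocked=[]
Op 6: conn=27 S1=11 S2=60 S3=21 S4=30 blocked=[]
Op 7: conn=18 S1=11 S2=60 S3=12 S4=30 blocked=[]
Op 8: conn=31 S1=11 S2=60 S3=12 S4=30 blocked=[]
Op 9: conn=15 S1=11 S2=60 S3=-4 S4=30 blocked=[3]
Op 10: conn=15 S1=11 S2=60 S3=-4 S4=41 blocked=[3]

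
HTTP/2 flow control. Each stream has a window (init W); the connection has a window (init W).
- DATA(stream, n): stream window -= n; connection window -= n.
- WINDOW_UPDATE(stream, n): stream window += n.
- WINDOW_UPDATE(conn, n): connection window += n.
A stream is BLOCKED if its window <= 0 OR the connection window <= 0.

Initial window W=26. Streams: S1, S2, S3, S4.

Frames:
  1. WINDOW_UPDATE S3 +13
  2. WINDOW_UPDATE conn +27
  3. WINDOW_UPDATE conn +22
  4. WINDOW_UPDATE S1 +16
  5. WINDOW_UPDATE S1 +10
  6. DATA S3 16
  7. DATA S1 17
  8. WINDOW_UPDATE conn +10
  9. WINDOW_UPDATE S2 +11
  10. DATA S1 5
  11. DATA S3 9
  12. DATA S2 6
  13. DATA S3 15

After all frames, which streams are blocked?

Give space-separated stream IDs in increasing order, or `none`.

Op 1: conn=26 S1=26 S2=26 S3=39 S4=26 blocked=[]
Op 2: conn=53 S1=26 S2=26 S3=39 S4=26 blocked=[]
Op 3: conn=75 S1=26 S2=26 S3=39 S4=26 blocked=[]
Op 4: conn=75 S1=42 S2=26 S3=39 S4=26 blocked=[]
Op 5: conn=75 S1=52 S2=26 S3=39 S4=26 blocked=[]
Op 6: conn=59 S1=52 S2=26 S3=23 S4=26 blocked=[]
Op 7: conn=42 S1=35 S2=26 S3=23 S4=26 blocked=[]
Op 8: conn=52 S1=35 S2=26 S3=23 S4=26 blocked=[]
Op 9: conn=52 S1=35 S2=37 S3=23 S4=26 blocked=[]
Op 10: conn=47 S1=30 S2=37 S3=23 S4=26 blocked=[]
Op 11: conn=38 S1=30 S2=37 S3=14 S4=26 blocked=[]
Op 12: conn=32 S1=30 S2=31 S3=14 S4=26 blocked=[]
Op 13: conn=17 S1=30 S2=31 S3=-1 S4=26 blocked=[3]

Answer: S3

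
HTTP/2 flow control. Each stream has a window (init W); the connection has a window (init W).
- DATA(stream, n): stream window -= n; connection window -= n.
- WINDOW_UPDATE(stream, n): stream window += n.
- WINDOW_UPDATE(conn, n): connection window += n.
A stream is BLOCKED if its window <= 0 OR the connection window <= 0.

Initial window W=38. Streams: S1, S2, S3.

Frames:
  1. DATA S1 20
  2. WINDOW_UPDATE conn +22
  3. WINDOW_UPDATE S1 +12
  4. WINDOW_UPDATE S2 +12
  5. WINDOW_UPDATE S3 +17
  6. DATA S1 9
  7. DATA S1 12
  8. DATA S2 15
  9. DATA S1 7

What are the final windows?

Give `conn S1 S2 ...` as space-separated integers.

Answer: -3 2 35 55

Derivation:
Op 1: conn=18 S1=18 S2=38 S3=38 blocked=[]
Op 2: conn=40 S1=18 S2=38 S3=38 blocked=[]
Op 3: conn=40 S1=30 S2=38 S3=38 blocked=[]
Op 4: conn=40 S1=30 S2=50 S3=38 blocked=[]
Op 5: conn=40 S1=30 S2=50 S3=55 blocked=[]
Op 6: conn=31 S1=21 S2=50 S3=55 blocked=[]
Op 7: conn=19 S1=9 S2=50 S3=55 blocked=[]
Op 8: conn=4 S1=9 S2=35 S3=55 blocked=[]
Op 9: conn=-3 S1=2 S2=35 S3=55 blocked=[1, 2, 3]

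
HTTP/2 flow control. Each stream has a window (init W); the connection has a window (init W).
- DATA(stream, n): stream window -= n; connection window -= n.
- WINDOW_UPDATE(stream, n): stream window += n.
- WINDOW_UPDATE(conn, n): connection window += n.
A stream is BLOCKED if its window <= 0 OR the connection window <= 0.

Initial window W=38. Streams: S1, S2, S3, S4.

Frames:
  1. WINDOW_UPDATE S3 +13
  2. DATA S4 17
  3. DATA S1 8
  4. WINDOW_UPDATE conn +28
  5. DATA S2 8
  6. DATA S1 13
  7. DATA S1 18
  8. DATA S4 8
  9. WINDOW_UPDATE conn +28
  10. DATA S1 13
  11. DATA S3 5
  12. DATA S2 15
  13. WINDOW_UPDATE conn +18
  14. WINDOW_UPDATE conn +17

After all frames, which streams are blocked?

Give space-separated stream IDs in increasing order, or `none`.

Answer: S1

Derivation:
Op 1: conn=38 S1=38 S2=38 S3=51 S4=38 blocked=[]
Op 2: conn=21 S1=38 S2=38 S3=51 S4=21 blocked=[]
Op 3: conn=13 S1=30 S2=38 S3=51 S4=21 blocked=[]
Op 4: conn=41 S1=30 S2=38 S3=51 S4=21 blocked=[]
Op 5: conn=33 S1=30 S2=30 S3=51 S4=21 blocked=[]
Op 6: conn=20 S1=17 S2=30 S3=51 S4=21 blocked=[]
Op 7: conn=2 S1=-1 S2=30 S3=51 S4=21 blocked=[1]
Op 8: conn=-6 S1=-1 S2=30 S3=51 S4=13 blocked=[1, 2, 3, 4]
Op 9: conn=22 S1=-1 S2=30 S3=51 S4=13 blocked=[1]
Op 10: conn=9 S1=-14 S2=30 S3=51 S4=13 blocked=[1]
Op 11: conn=4 S1=-14 S2=30 S3=46 S4=13 blocked=[1]
Op 12: conn=-11 S1=-14 S2=15 S3=46 S4=13 blocked=[1, 2, 3, 4]
Op 13: conn=7 S1=-14 S2=15 S3=46 S4=13 blocked=[1]
Op 14: conn=24 S1=-14 S2=15 S3=46 S4=13 blocked=[1]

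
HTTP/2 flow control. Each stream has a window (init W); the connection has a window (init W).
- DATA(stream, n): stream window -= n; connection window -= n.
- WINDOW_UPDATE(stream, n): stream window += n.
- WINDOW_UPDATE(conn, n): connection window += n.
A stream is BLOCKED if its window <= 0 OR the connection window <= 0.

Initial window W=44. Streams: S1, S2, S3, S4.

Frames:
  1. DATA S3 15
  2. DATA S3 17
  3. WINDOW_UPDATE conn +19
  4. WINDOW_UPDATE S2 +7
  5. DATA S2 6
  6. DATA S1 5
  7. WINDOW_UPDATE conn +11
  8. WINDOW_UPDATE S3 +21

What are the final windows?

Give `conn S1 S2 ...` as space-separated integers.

Answer: 31 39 45 33 44

Derivation:
Op 1: conn=29 S1=44 S2=44 S3=29 S4=44 blocked=[]
Op 2: conn=12 S1=44 S2=44 S3=12 S4=44 blocked=[]
Op 3: conn=31 S1=44 S2=44 S3=12 S4=44 blocked=[]
Op 4: conn=31 S1=44 S2=51 S3=12 S4=44 blocked=[]
Op 5: conn=25 S1=44 S2=45 S3=12 S4=44 blocked=[]
Op 6: conn=20 S1=39 S2=45 S3=12 S4=44 blocked=[]
Op 7: conn=31 S1=39 S2=45 S3=12 S4=44 blocked=[]
Op 8: conn=31 S1=39 S2=45 S3=33 S4=44 blocked=[]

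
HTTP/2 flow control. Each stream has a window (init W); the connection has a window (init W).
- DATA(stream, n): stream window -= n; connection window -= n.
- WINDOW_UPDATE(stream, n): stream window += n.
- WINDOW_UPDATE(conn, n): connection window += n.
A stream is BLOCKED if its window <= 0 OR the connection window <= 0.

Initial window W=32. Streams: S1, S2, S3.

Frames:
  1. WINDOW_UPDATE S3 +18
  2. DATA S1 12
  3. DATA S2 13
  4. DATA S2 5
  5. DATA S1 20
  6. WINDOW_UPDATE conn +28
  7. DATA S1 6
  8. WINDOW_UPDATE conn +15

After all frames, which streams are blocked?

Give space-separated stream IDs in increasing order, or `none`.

Op 1: conn=32 S1=32 S2=32 S3=50 blocked=[]
Op 2: conn=20 S1=20 S2=32 S3=50 blocked=[]
Op 3: conn=7 S1=20 S2=19 S3=50 blocked=[]
Op 4: conn=2 S1=20 S2=14 S3=50 blocked=[]
Op 5: conn=-18 S1=0 S2=14 S3=50 blocked=[1, 2, 3]
Op 6: conn=10 S1=0 S2=14 S3=50 blocked=[1]
Op 7: conn=4 S1=-6 S2=14 S3=50 blocked=[1]
Op 8: conn=19 S1=-6 S2=14 S3=50 blocked=[1]

Answer: S1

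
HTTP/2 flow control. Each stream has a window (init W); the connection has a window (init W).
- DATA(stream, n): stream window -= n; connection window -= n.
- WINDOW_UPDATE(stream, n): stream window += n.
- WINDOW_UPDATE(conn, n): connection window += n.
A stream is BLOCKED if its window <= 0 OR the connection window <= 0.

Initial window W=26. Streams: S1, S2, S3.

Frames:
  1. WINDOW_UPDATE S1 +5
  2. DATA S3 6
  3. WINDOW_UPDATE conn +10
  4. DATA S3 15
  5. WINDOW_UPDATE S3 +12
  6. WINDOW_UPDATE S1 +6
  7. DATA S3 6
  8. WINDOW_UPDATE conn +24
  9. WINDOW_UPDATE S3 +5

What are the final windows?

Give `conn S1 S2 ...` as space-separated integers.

Op 1: conn=26 S1=31 S2=26 S3=26 blocked=[]
Op 2: conn=20 S1=31 S2=26 S3=20 blocked=[]
Op 3: conn=30 S1=31 S2=26 S3=20 blocked=[]
Op 4: conn=15 S1=31 S2=26 S3=5 blocked=[]
Op 5: conn=15 S1=31 S2=26 S3=17 blocked=[]
Op 6: conn=15 S1=37 S2=26 S3=17 blocked=[]
Op 7: conn=9 S1=37 S2=26 S3=11 blocked=[]
Op 8: conn=33 S1=37 S2=26 S3=11 blocked=[]
Op 9: conn=33 S1=37 S2=26 S3=16 blocked=[]

Answer: 33 37 26 16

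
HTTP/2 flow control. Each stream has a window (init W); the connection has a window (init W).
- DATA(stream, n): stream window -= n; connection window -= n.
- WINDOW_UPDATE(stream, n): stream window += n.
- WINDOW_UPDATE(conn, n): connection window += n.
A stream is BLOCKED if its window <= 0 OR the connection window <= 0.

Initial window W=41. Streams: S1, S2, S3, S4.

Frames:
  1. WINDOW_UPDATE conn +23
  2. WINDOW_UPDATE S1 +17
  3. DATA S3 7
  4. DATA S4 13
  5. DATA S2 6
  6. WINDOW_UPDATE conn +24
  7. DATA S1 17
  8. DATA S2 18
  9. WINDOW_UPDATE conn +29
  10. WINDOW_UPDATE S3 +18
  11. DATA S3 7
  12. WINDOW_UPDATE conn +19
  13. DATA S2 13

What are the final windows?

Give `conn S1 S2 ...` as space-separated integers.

Answer: 55 41 4 45 28

Derivation:
Op 1: conn=64 S1=41 S2=41 S3=41 S4=41 blocked=[]
Op 2: conn=64 S1=58 S2=41 S3=41 S4=41 blocked=[]
Op 3: conn=57 S1=58 S2=41 S3=34 S4=41 blocked=[]
Op 4: conn=44 S1=58 S2=41 S3=34 S4=28 blocked=[]
Op 5: conn=38 S1=58 S2=35 S3=34 S4=28 blocked=[]
Op 6: conn=62 S1=58 S2=35 S3=34 S4=28 blocked=[]
Op 7: conn=45 S1=41 S2=35 S3=34 S4=28 blocked=[]
Op 8: conn=27 S1=41 S2=17 S3=34 S4=28 blocked=[]
Op 9: conn=56 S1=41 S2=17 S3=34 S4=28 blocked=[]
Op 10: conn=56 S1=41 S2=17 S3=52 S4=28 blocked=[]
Op 11: conn=49 S1=41 S2=17 S3=45 S4=28 blocked=[]
Op 12: conn=68 S1=41 S2=17 S3=45 S4=28 blocked=[]
Op 13: conn=55 S1=41 S2=4 S3=45 S4=28 blocked=[]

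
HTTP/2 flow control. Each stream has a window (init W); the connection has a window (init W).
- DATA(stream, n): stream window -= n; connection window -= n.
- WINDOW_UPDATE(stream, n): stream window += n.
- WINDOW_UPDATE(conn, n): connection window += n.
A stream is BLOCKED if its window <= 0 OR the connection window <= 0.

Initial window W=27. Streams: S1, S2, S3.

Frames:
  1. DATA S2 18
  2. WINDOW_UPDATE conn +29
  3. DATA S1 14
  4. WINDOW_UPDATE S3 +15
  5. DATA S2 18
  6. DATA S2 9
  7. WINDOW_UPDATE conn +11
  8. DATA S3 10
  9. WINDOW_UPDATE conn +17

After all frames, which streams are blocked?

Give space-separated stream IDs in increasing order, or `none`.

Op 1: conn=9 S1=27 S2=9 S3=27 blocked=[]
Op 2: conn=38 S1=27 S2=9 S3=27 blocked=[]
Op 3: conn=24 S1=13 S2=9 S3=27 blocked=[]
Op 4: conn=24 S1=13 S2=9 S3=42 blocked=[]
Op 5: conn=6 S1=13 S2=-9 S3=42 blocked=[2]
Op 6: conn=-3 S1=13 S2=-18 S3=42 blocked=[1, 2, 3]
Op 7: conn=8 S1=13 S2=-18 S3=42 blocked=[2]
Op 8: conn=-2 S1=13 S2=-18 S3=32 blocked=[1, 2, 3]
Op 9: conn=15 S1=13 S2=-18 S3=32 blocked=[2]

Answer: S2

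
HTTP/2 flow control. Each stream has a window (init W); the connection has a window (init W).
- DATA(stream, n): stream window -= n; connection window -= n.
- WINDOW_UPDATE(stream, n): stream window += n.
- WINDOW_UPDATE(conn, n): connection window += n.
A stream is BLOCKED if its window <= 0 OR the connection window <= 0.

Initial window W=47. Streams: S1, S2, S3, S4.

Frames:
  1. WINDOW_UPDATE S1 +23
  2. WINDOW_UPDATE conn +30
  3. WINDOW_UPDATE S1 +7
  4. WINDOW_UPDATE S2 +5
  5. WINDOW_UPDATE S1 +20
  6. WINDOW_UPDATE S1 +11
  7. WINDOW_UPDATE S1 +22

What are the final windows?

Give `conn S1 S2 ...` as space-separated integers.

Answer: 77 130 52 47 47

Derivation:
Op 1: conn=47 S1=70 S2=47 S3=47 S4=47 blocked=[]
Op 2: conn=77 S1=70 S2=47 S3=47 S4=47 blocked=[]
Op 3: conn=77 S1=77 S2=47 S3=47 S4=47 blocked=[]
Op 4: conn=77 S1=77 S2=52 S3=47 S4=47 blocked=[]
Op 5: conn=77 S1=97 S2=52 S3=47 S4=47 blocked=[]
Op 6: conn=77 S1=108 S2=52 S3=47 S4=47 blocked=[]
Op 7: conn=77 S1=130 S2=52 S3=47 S4=47 blocked=[]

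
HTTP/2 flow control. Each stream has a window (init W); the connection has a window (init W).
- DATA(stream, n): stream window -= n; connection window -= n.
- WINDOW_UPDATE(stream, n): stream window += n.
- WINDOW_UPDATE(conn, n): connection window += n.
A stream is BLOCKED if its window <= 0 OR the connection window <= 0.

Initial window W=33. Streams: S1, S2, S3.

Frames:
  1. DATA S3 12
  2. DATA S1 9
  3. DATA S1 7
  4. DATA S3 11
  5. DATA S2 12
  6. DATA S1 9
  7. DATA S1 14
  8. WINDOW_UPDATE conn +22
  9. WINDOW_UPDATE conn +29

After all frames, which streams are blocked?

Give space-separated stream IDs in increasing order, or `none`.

Op 1: conn=21 S1=33 S2=33 S3=21 blocked=[]
Op 2: conn=12 S1=24 S2=33 S3=21 blocked=[]
Op 3: conn=5 S1=17 S2=33 S3=21 blocked=[]
Op 4: conn=-6 S1=17 S2=33 S3=10 blocked=[1, 2, 3]
Op 5: conn=-18 S1=17 S2=21 S3=10 blocked=[1, 2, 3]
Op 6: conn=-27 S1=8 S2=21 S3=10 blocked=[1, 2, 3]
Op 7: conn=-41 S1=-6 S2=21 S3=10 blocked=[1, 2, 3]
Op 8: conn=-19 S1=-6 S2=21 S3=10 blocked=[1, 2, 3]
Op 9: conn=10 S1=-6 S2=21 S3=10 blocked=[1]

Answer: S1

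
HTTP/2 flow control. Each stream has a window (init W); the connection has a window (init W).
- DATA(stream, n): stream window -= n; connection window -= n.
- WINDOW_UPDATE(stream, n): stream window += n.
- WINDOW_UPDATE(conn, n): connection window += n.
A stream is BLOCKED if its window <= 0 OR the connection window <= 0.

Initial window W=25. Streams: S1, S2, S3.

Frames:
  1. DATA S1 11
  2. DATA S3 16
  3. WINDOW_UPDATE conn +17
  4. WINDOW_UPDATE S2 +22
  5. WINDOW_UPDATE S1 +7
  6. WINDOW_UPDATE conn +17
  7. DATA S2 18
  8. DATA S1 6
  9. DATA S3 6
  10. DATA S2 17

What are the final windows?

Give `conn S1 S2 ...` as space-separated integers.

Op 1: conn=14 S1=14 S2=25 S3=25 blocked=[]
Op 2: conn=-2 S1=14 S2=25 S3=9 blocked=[1, 2, 3]
Op 3: conn=15 S1=14 S2=25 S3=9 blocked=[]
Op 4: conn=15 S1=14 S2=47 S3=9 blocked=[]
Op 5: conn=15 S1=21 S2=47 S3=9 blocked=[]
Op 6: conn=32 S1=21 S2=47 S3=9 blocked=[]
Op 7: conn=14 S1=21 S2=29 S3=9 blocked=[]
Op 8: conn=8 S1=15 S2=29 S3=9 blocked=[]
Op 9: conn=2 S1=15 S2=29 S3=3 blocked=[]
Op 10: conn=-15 S1=15 S2=12 S3=3 blocked=[1, 2, 3]

Answer: -15 15 12 3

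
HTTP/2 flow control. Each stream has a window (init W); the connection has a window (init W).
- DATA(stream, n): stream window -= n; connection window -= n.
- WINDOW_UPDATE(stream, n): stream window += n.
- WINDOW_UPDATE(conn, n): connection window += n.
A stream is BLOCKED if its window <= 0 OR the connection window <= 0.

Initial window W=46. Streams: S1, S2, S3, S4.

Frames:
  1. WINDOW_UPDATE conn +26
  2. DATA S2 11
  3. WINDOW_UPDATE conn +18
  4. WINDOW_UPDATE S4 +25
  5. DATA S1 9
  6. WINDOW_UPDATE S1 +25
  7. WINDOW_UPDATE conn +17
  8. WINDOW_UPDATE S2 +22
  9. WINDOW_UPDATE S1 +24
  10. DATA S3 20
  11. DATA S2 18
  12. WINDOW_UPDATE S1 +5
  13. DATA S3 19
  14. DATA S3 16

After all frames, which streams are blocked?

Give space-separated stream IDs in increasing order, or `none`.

Answer: S3

Derivation:
Op 1: conn=72 S1=46 S2=46 S3=46 S4=46 blocked=[]
Op 2: conn=61 S1=46 S2=35 S3=46 S4=46 blocked=[]
Op 3: conn=79 S1=46 S2=35 S3=46 S4=46 blocked=[]
Op 4: conn=79 S1=46 S2=35 S3=46 S4=71 blocked=[]
Op 5: conn=70 S1=37 S2=35 S3=46 S4=71 blocked=[]
Op 6: conn=70 S1=62 S2=35 S3=46 S4=71 blocked=[]
Op 7: conn=87 S1=62 S2=35 S3=46 S4=71 blocked=[]
Op 8: conn=87 S1=62 S2=57 S3=46 S4=71 blocked=[]
Op 9: conn=87 S1=86 S2=57 S3=46 S4=71 blocked=[]
Op 10: conn=67 S1=86 S2=57 S3=26 S4=71 blocked=[]
Op 11: conn=49 S1=86 S2=39 S3=26 S4=71 blocked=[]
Op 12: conn=49 S1=91 S2=39 S3=26 S4=71 blocked=[]
Op 13: conn=30 S1=91 S2=39 S3=7 S4=71 blocked=[]
Op 14: conn=14 S1=91 S2=39 S3=-9 S4=71 blocked=[3]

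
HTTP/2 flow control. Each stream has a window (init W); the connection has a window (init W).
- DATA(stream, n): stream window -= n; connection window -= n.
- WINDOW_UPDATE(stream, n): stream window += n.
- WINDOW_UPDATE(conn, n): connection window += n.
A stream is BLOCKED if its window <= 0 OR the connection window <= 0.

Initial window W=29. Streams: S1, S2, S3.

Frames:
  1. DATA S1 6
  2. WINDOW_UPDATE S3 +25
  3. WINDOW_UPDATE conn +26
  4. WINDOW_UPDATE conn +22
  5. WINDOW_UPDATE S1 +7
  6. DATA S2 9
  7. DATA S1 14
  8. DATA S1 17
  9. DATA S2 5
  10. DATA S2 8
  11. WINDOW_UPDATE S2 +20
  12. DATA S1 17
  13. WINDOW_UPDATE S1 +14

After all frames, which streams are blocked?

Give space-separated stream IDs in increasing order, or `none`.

Answer: S1

Derivation:
Op 1: conn=23 S1=23 S2=29 S3=29 blocked=[]
Op 2: conn=23 S1=23 S2=29 S3=54 blocked=[]
Op 3: conn=49 S1=23 S2=29 S3=54 blocked=[]
Op 4: conn=71 S1=23 S2=29 S3=54 blocked=[]
Op 5: conn=71 S1=30 S2=29 S3=54 blocked=[]
Op 6: conn=62 S1=30 S2=20 S3=54 blocked=[]
Op 7: conn=48 S1=16 S2=20 S3=54 blocked=[]
Op 8: conn=31 S1=-1 S2=20 S3=54 blocked=[1]
Op 9: conn=26 S1=-1 S2=15 S3=54 blocked=[1]
Op 10: conn=18 S1=-1 S2=7 S3=54 blocked=[1]
Op 11: conn=18 S1=-1 S2=27 S3=54 blocked=[1]
Op 12: conn=1 S1=-18 S2=27 S3=54 blocked=[1]
Op 13: conn=1 S1=-4 S2=27 S3=54 blocked=[1]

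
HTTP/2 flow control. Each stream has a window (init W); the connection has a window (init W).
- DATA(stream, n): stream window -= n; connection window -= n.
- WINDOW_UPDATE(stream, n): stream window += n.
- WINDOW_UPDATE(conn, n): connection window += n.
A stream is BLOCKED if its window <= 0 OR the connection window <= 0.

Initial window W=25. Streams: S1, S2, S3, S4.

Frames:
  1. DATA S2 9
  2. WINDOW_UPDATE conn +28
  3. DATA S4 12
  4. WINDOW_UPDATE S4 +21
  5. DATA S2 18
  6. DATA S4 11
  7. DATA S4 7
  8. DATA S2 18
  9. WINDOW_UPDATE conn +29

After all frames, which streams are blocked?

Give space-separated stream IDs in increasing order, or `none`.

Op 1: conn=16 S1=25 S2=16 S3=25 S4=25 blocked=[]
Op 2: conn=44 S1=25 S2=16 S3=25 S4=25 blocked=[]
Op 3: conn=32 S1=25 S2=16 S3=25 S4=13 blocked=[]
Op 4: conn=32 S1=25 S2=16 S3=25 S4=34 blocked=[]
Op 5: conn=14 S1=25 S2=-2 S3=25 S4=34 blocked=[2]
Op 6: conn=3 S1=25 S2=-2 S3=25 S4=23 blocked=[2]
Op 7: conn=-4 S1=25 S2=-2 S3=25 S4=16 blocked=[1, 2, 3, 4]
Op 8: conn=-22 S1=25 S2=-20 S3=25 S4=16 blocked=[1, 2, 3, 4]
Op 9: conn=7 S1=25 S2=-20 S3=25 S4=16 blocked=[2]

Answer: S2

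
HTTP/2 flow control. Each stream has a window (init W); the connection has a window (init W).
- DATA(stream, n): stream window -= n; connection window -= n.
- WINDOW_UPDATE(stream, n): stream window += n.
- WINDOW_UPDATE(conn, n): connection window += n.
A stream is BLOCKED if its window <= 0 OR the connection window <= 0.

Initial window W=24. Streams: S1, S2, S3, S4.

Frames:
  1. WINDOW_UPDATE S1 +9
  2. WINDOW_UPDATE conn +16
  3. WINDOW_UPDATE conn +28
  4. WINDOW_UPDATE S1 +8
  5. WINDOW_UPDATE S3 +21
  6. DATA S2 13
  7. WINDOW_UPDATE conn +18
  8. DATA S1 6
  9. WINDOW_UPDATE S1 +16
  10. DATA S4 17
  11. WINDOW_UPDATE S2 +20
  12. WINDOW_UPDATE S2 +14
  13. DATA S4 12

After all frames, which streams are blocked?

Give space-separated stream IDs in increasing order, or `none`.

Op 1: conn=24 S1=33 S2=24 S3=24 S4=24 blocked=[]
Op 2: conn=40 S1=33 S2=24 S3=24 S4=24 blocked=[]
Op 3: conn=68 S1=33 S2=24 S3=24 S4=24 blocked=[]
Op 4: conn=68 S1=41 S2=24 S3=24 S4=24 blocked=[]
Op 5: conn=68 S1=41 S2=24 S3=45 S4=24 blocked=[]
Op 6: conn=55 S1=41 S2=11 S3=45 S4=24 blocked=[]
Op 7: conn=73 S1=41 S2=11 S3=45 S4=24 blocked=[]
Op 8: conn=67 S1=35 S2=11 S3=45 S4=24 blocked=[]
Op 9: conn=67 S1=51 S2=11 S3=45 S4=24 blocked=[]
Op 10: conn=50 S1=51 S2=11 S3=45 S4=7 blocked=[]
Op 11: conn=50 S1=51 S2=31 S3=45 S4=7 blocked=[]
Op 12: conn=50 S1=51 S2=45 S3=45 S4=7 blocked=[]
Op 13: conn=38 S1=51 S2=45 S3=45 S4=-5 blocked=[4]

Answer: S4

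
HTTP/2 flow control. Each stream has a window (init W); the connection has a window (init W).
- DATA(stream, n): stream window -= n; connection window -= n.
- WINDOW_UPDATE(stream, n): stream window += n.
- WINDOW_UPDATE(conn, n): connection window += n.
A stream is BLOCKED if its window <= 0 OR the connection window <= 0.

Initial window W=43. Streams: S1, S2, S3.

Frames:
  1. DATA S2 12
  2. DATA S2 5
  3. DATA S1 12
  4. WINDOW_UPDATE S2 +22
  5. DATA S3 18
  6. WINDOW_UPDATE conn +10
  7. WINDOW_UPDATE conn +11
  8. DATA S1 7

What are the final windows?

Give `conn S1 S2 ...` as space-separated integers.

Answer: 10 24 48 25

Derivation:
Op 1: conn=31 S1=43 S2=31 S3=43 blocked=[]
Op 2: conn=26 S1=43 S2=26 S3=43 blocked=[]
Op 3: conn=14 S1=31 S2=26 S3=43 blocked=[]
Op 4: conn=14 S1=31 S2=48 S3=43 blocked=[]
Op 5: conn=-4 S1=31 S2=48 S3=25 blocked=[1, 2, 3]
Op 6: conn=6 S1=31 S2=48 S3=25 blocked=[]
Op 7: conn=17 S1=31 S2=48 S3=25 blocked=[]
Op 8: conn=10 S1=24 S2=48 S3=25 blocked=[]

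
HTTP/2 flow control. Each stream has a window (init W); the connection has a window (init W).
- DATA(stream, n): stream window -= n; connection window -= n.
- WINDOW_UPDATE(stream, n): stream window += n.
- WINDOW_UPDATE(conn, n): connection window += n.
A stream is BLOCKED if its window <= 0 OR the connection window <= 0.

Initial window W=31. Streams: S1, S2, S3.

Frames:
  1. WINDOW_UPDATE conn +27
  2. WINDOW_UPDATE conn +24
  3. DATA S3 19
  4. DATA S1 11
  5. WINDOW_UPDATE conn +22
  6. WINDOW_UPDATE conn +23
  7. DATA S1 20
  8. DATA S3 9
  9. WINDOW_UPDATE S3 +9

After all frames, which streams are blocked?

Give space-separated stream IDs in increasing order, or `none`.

Answer: S1

Derivation:
Op 1: conn=58 S1=31 S2=31 S3=31 blocked=[]
Op 2: conn=82 S1=31 S2=31 S3=31 blocked=[]
Op 3: conn=63 S1=31 S2=31 S3=12 blocked=[]
Op 4: conn=52 S1=20 S2=31 S3=12 blocked=[]
Op 5: conn=74 S1=20 S2=31 S3=12 blocked=[]
Op 6: conn=97 S1=20 S2=31 S3=12 blocked=[]
Op 7: conn=77 S1=0 S2=31 S3=12 blocked=[1]
Op 8: conn=68 S1=0 S2=31 S3=3 blocked=[1]
Op 9: conn=68 S1=0 S2=31 S3=12 blocked=[1]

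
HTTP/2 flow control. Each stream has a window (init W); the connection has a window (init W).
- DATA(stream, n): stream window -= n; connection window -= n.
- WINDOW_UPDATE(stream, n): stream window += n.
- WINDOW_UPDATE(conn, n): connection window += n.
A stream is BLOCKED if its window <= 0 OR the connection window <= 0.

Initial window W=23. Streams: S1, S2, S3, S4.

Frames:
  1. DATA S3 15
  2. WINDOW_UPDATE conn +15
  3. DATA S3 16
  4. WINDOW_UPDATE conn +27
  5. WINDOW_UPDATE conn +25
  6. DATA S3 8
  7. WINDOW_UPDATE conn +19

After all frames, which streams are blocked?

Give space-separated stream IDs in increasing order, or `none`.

Op 1: conn=8 S1=23 S2=23 S3=8 S4=23 blocked=[]
Op 2: conn=23 S1=23 S2=23 S3=8 S4=23 blocked=[]
Op 3: conn=7 S1=23 S2=23 S3=-8 S4=23 blocked=[3]
Op 4: conn=34 S1=23 S2=23 S3=-8 S4=23 blocked=[3]
Op 5: conn=59 S1=23 S2=23 S3=-8 S4=23 blocked=[3]
Op 6: conn=51 S1=23 S2=23 S3=-16 S4=23 blocked=[3]
Op 7: conn=70 S1=23 S2=23 S3=-16 S4=23 blocked=[3]

Answer: S3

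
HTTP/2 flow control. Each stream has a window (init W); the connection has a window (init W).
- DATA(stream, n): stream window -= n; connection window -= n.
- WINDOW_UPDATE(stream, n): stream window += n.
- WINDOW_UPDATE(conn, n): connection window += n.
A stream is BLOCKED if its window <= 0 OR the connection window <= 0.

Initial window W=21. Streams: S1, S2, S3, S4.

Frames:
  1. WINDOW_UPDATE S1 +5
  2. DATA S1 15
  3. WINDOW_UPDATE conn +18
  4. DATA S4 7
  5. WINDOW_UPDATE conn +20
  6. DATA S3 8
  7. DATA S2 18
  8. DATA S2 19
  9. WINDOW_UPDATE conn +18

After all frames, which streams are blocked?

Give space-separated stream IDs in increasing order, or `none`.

Op 1: conn=21 S1=26 S2=21 S3=21 S4=21 blocked=[]
Op 2: conn=6 S1=11 S2=21 S3=21 S4=21 blocked=[]
Op 3: conn=24 S1=11 S2=21 S3=21 S4=21 blocked=[]
Op 4: conn=17 S1=11 S2=21 S3=21 S4=14 blocked=[]
Op 5: conn=37 S1=11 S2=21 S3=21 S4=14 blocked=[]
Op 6: conn=29 S1=11 S2=21 S3=13 S4=14 blocked=[]
Op 7: conn=11 S1=11 S2=3 S3=13 S4=14 blocked=[]
Op 8: conn=-8 S1=11 S2=-16 S3=13 S4=14 blocked=[1, 2, 3, 4]
Op 9: conn=10 S1=11 S2=-16 S3=13 S4=14 blocked=[2]

Answer: S2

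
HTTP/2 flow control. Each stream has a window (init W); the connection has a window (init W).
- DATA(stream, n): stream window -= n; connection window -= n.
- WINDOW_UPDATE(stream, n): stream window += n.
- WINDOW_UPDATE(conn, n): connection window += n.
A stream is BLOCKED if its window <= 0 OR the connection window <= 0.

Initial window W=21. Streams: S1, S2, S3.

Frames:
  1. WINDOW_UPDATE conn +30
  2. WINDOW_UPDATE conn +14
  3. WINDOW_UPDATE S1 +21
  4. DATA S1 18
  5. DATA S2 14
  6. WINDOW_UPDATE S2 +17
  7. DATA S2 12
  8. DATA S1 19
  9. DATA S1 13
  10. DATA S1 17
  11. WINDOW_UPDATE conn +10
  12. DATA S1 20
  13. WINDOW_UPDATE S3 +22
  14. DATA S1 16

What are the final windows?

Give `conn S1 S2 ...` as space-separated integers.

Op 1: conn=51 S1=21 S2=21 S3=21 blocked=[]
Op 2: conn=65 S1=21 S2=21 S3=21 blocked=[]
Op 3: conn=65 S1=42 S2=21 S3=21 blocked=[]
Op 4: conn=47 S1=24 S2=21 S3=21 blocked=[]
Op 5: conn=33 S1=24 S2=7 S3=21 blocked=[]
Op 6: conn=33 S1=24 S2=24 S3=21 blocked=[]
Op 7: conn=21 S1=24 S2=12 S3=21 blocked=[]
Op 8: conn=2 S1=5 S2=12 S3=21 blocked=[]
Op 9: conn=-11 S1=-8 S2=12 S3=21 blocked=[1, 2, 3]
Op 10: conn=-28 S1=-25 S2=12 S3=21 blocked=[1, 2, 3]
Op 11: conn=-18 S1=-25 S2=12 S3=21 blocked=[1, 2, 3]
Op 12: conn=-38 S1=-45 S2=12 S3=21 blocked=[1, 2, 3]
Op 13: conn=-38 S1=-45 S2=12 S3=43 blocked=[1, 2, 3]
Op 14: conn=-54 S1=-61 S2=12 S3=43 blocked=[1, 2, 3]

Answer: -54 -61 12 43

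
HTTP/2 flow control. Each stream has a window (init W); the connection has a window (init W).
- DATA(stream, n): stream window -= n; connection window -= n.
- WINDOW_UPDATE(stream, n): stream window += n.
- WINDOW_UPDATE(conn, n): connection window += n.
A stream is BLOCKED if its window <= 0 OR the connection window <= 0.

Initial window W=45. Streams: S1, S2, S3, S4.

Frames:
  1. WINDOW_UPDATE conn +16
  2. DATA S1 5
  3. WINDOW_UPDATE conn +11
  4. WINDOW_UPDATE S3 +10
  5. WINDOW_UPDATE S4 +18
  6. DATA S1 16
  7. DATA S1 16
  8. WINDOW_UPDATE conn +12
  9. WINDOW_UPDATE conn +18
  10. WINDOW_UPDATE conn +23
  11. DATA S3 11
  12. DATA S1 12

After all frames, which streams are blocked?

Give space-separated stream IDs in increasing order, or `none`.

Answer: S1

Derivation:
Op 1: conn=61 S1=45 S2=45 S3=45 S4=45 blocked=[]
Op 2: conn=56 S1=40 S2=45 S3=45 S4=45 blocked=[]
Op 3: conn=67 S1=40 S2=45 S3=45 S4=45 blocked=[]
Op 4: conn=67 S1=40 S2=45 S3=55 S4=45 blocked=[]
Op 5: conn=67 S1=40 S2=45 S3=55 S4=63 blocked=[]
Op 6: conn=51 S1=24 S2=45 S3=55 S4=63 blocked=[]
Op 7: conn=35 S1=8 S2=45 S3=55 S4=63 blocked=[]
Op 8: conn=47 S1=8 S2=45 S3=55 S4=63 blocked=[]
Op 9: conn=65 S1=8 S2=45 S3=55 S4=63 blocked=[]
Op 10: conn=88 S1=8 S2=45 S3=55 S4=63 blocked=[]
Op 11: conn=77 S1=8 S2=45 S3=44 S4=63 blocked=[]
Op 12: conn=65 S1=-4 S2=45 S3=44 S4=63 blocked=[1]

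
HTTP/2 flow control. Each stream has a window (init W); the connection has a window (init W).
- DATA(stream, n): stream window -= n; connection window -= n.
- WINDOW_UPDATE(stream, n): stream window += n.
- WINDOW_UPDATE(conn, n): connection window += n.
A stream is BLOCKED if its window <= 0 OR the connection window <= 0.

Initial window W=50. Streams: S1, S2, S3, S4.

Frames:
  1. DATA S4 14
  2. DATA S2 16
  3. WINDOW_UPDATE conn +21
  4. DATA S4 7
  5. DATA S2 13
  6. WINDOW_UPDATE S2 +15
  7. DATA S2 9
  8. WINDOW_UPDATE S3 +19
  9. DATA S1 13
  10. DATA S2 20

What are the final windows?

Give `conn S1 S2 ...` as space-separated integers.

Op 1: conn=36 S1=50 S2=50 S3=50 S4=36 blocked=[]
Op 2: conn=20 S1=50 S2=34 S3=50 S4=36 blocked=[]
Op 3: conn=41 S1=50 S2=34 S3=50 S4=36 blocked=[]
Op 4: conn=34 S1=50 S2=34 S3=50 S4=29 blocked=[]
Op 5: conn=21 S1=50 S2=21 S3=50 S4=29 blocked=[]
Op 6: conn=21 S1=50 S2=36 S3=50 S4=29 blocked=[]
Op 7: conn=12 S1=50 S2=27 S3=50 S4=29 blocked=[]
Op 8: conn=12 S1=50 S2=27 S3=69 S4=29 blocked=[]
Op 9: conn=-1 S1=37 S2=27 S3=69 S4=29 blocked=[1, 2, 3, 4]
Op 10: conn=-21 S1=37 S2=7 S3=69 S4=29 blocked=[1, 2, 3, 4]

Answer: -21 37 7 69 29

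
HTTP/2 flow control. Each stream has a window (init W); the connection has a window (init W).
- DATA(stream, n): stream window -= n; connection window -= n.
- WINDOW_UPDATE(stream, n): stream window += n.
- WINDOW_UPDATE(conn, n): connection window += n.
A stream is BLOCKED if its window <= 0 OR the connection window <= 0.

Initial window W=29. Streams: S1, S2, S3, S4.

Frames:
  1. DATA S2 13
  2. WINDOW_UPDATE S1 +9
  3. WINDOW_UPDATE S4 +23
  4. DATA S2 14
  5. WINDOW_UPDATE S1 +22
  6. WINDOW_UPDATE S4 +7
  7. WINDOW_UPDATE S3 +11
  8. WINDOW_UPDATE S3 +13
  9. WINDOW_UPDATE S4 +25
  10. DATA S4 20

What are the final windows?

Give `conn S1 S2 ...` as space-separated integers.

Op 1: conn=16 S1=29 S2=16 S3=29 S4=29 blocked=[]
Op 2: conn=16 S1=38 S2=16 S3=29 S4=29 blocked=[]
Op 3: conn=16 S1=38 S2=16 S3=29 S4=52 blocked=[]
Op 4: conn=2 S1=38 S2=2 S3=29 S4=52 blocked=[]
Op 5: conn=2 S1=60 S2=2 S3=29 S4=52 blocked=[]
Op 6: conn=2 S1=60 S2=2 S3=29 S4=59 blocked=[]
Op 7: conn=2 S1=60 S2=2 S3=40 S4=59 blocked=[]
Op 8: conn=2 S1=60 S2=2 S3=53 S4=59 blocked=[]
Op 9: conn=2 S1=60 S2=2 S3=53 S4=84 blocked=[]
Op 10: conn=-18 S1=60 S2=2 S3=53 S4=64 blocked=[1, 2, 3, 4]

Answer: -18 60 2 53 64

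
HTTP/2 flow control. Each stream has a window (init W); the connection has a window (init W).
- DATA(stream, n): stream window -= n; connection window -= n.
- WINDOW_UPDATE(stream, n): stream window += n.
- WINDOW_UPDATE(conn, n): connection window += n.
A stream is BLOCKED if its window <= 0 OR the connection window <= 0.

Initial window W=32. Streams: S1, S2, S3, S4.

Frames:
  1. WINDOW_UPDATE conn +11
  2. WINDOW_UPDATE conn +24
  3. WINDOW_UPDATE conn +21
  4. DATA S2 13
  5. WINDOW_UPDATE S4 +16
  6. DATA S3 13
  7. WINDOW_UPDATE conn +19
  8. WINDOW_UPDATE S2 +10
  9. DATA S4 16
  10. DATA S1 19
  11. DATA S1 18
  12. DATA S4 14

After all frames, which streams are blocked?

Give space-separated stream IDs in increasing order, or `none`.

Answer: S1

Derivation:
Op 1: conn=43 S1=32 S2=32 S3=32 S4=32 blocked=[]
Op 2: conn=67 S1=32 S2=32 S3=32 S4=32 blocked=[]
Op 3: conn=88 S1=32 S2=32 S3=32 S4=32 blocked=[]
Op 4: conn=75 S1=32 S2=19 S3=32 S4=32 blocked=[]
Op 5: conn=75 S1=32 S2=19 S3=32 S4=48 blocked=[]
Op 6: conn=62 S1=32 S2=19 S3=19 S4=48 blocked=[]
Op 7: conn=81 S1=32 S2=19 S3=19 S4=48 blocked=[]
Op 8: conn=81 S1=32 S2=29 S3=19 S4=48 blocked=[]
Op 9: conn=65 S1=32 S2=29 S3=19 S4=32 blocked=[]
Op 10: conn=46 S1=13 S2=29 S3=19 S4=32 blocked=[]
Op 11: conn=28 S1=-5 S2=29 S3=19 S4=32 blocked=[1]
Op 12: conn=14 S1=-5 S2=29 S3=19 S4=18 blocked=[1]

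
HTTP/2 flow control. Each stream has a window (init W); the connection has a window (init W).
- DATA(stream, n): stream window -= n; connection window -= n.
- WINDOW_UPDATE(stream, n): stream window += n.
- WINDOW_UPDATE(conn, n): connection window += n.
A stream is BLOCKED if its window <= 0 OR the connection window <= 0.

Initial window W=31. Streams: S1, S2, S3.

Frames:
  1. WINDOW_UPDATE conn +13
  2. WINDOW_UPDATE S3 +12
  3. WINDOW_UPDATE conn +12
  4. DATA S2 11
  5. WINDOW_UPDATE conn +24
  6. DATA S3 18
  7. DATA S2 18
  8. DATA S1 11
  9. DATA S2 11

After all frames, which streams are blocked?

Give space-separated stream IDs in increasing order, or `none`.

Answer: S2

Derivation:
Op 1: conn=44 S1=31 S2=31 S3=31 blocked=[]
Op 2: conn=44 S1=31 S2=31 S3=43 blocked=[]
Op 3: conn=56 S1=31 S2=31 S3=43 blocked=[]
Op 4: conn=45 S1=31 S2=20 S3=43 blocked=[]
Op 5: conn=69 S1=31 S2=20 S3=43 blocked=[]
Op 6: conn=51 S1=31 S2=20 S3=25 blocked=[]
Op 7: conn=33 S1=31 S2=2 S3=25 blocked=[]
Op 8: conn=22 S1=20 S2=2 S3=25 blocked=[]
Op 9: conn=11 S1=20 S2=-9 S3=25 blocked=[2]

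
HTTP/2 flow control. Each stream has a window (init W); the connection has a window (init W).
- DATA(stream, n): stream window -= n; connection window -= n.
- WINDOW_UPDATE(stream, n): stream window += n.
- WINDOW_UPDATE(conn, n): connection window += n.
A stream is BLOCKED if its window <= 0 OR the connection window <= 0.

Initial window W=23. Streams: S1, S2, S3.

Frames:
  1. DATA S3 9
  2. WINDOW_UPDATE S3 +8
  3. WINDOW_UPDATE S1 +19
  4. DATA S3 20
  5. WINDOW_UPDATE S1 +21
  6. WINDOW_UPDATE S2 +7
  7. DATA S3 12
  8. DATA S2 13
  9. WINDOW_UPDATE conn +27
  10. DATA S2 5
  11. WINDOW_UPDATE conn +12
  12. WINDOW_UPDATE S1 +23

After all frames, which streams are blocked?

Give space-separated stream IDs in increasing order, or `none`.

Answer: S3

Derivation:
Op 1: conn=14 S1=23 S2=23 S3=14 blocked=[]
Op 2: conn=14 S1=23 S2=23 S3=22 blocked=[]
Op 3: conn=14 S1=42 S2=23 S3=22 blocked=[]
Op 4: conn=-6 S1=42 S2=23 S3=2 blocked=[1, 2, 3]
Op 5: conn=-6 S1=63 S2=23 S3=2 blocked=[1, 2, 3]
Op 6: conn=-6 S1=63 S2=30 S3=2 blocked=[1, 2, 3]
Op 7: conn=-18 S1=63 S2=30 S3=-10 blocked=[1, 2, 3]
Op 8: conn=-31 S1=63 S2=17 S3=-10 blocked=[1, 2, 3]
Op 9: conn=-4 S1=63 S2=17 S3=-10 blocked=[1, 2, 3]
Op 10: conn=-9 S1=63 S2=12 S3=-10 blocked=[1, 2, 3]
Op 11: conn=3 S1=63 S2=12 S3=-10 blocked=[3]
Op 12: conn=3 S1=86 S2=12 S3=-10 blocked=[3]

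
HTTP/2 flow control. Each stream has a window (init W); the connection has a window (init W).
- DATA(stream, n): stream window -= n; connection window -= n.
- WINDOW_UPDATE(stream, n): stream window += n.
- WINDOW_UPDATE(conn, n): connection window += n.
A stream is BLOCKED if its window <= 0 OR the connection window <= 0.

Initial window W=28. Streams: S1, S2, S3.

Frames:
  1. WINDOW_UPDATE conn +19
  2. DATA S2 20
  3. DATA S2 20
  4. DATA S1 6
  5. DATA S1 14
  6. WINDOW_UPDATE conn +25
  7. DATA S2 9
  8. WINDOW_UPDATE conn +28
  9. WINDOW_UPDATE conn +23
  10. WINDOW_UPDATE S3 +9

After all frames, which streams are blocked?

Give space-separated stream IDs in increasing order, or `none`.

Op 1: conn=47 S1=28 S2=28 S3=28 blocked=[]
Op 2: conn=27 S1=28 S2=8 S3=28 blocked=[]
Op 3: conn=7 S1=28 S2=-12 S3=28 blocked=[2]
Op 4: conn=1 S1=22 S2=-12 S3=28 blocked=[2]
Op 5: conn=-13 S1=8 S2=-12 S3=28 blocked=[1, 2, 3]
Op 6: conn=12 S1=8 S2=-12 S3=28 blocked=[2]
Op 7: conn=3 S1=8 S2=-21 S3=28 blocked=[2]
Op 8: conn=31 S1=8 S2=-21 S3=28 blocked=[2]
Op 9: conn=54 S1=8 S2=-21 S3=28 blocked=[2]
Op 10: conn=54 S1=8 S2=-21 S3=37 blocked=[2]

Answer: S2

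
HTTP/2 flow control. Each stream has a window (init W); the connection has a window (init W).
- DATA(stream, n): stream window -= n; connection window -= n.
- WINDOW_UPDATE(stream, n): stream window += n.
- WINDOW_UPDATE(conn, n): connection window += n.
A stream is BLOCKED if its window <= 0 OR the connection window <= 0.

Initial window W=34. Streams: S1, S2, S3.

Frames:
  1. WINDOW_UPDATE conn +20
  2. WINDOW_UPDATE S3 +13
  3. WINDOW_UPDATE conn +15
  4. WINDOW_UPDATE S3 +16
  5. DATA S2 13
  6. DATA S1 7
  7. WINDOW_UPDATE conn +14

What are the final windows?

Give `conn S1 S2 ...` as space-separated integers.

Answer: 63 27 21 63

Derivation:
Op 1: conn=54 S1=34 S2=34 S3=34 blocked=[]
Op 2: conn=54 S1=34 S2=34 S3=47 blocked=[]
Op 3: conn=69 S1=34 S2=34 S3=47 blocked=[]
Op 4: conn=69 S1=34 S2=34 S3=63 blocked=[]
Op 5: conn=56 S1=34 S2=21 S3=63 blocked=[]
Op 6: conn=49 S1=27 S2=21 S3=63 blocked=[]
Op 7: conn=63 S1=27 S2=21 S3=63 blocked=[]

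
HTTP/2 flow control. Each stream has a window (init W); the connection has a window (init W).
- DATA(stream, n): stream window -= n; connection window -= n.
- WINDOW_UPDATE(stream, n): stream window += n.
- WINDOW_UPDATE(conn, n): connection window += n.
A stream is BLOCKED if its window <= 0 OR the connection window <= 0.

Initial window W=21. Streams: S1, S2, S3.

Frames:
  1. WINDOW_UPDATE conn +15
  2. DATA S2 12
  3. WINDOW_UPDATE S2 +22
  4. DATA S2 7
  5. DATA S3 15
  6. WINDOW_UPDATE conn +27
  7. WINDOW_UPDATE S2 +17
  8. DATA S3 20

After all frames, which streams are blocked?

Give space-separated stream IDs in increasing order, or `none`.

Answer: S3

Derivation:
Op 1: conn=36 S1=21 S2=21 S3=21 blocked=[]
Op 2: conn=24 S1=21 S2=9 S3=21 blocked=[]
Op 3: conn=24 S1=21 S2=31 S3=21 blocked=[]
Op 4: conn=17 S1=21 S2=24 S3=21 blocked=[]
Op 5: conn=2 S1=21 S2=24 S3=6 blocked=[]
Op 6: conn=29 S1=21 S2=24 S3=6 blocked=[]
Op 7: conn=29 S1=21 S2=41 S3=6 blocked=[]
Op 8: conn=9 S1=21 S2=41 S3=-14 blocked=[3]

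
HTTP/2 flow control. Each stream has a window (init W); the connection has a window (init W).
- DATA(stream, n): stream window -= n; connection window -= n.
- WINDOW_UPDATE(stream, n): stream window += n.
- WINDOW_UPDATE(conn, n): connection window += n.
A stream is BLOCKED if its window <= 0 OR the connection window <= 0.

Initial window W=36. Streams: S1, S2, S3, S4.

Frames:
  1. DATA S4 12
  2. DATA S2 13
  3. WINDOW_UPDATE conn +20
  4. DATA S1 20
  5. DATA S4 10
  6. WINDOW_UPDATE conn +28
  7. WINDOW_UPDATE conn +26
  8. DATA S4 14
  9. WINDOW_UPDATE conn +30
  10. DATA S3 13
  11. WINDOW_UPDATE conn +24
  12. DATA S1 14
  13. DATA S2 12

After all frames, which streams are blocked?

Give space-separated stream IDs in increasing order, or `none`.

Op 1: conn=24 S1=36 S2=36 S3=36 S4=24 blocked=[]
Op 2: conn=11 S1=36 S2=23 S3=36 S4=24 blocked=[]
Op 3: conn=31 S1=36 S2=23 S3=36 S4=24 blocked=[]
Op 4: conn=11 S1=16 S2=23 S3=36 S4=24 blocked=[]
Op 5: conn=1 S1=16 S2=23 S3=36 S4=14 blocked=[]
Op 6: conn=29 S1=16 S2=23 S3=36 S4=14 blocked=[]
Op 7: conn=55 S1=16 S2=23 S3=36 S4=14 blocked=[]
Op 8: conn=41 S1=16 S2=23 S3=36 S4=0 blocked=[4]
Op 9: conn=71 S1=16 S2=23 S3=36 S4=0 blocked=[4]
Op 10: conn=58 S1=16 S2=23 S3=23 S4=0 blocked=[4]
Op 11: conn=82 S1=16 S2=23 S3=23 S4=0 blocked=[4]
Op 12: conn=68 S1=2 S2=23 S3=23 S4=0 blocked=[4]
Op 13: conn=56 S1=2 S2=11 S3=23 S4=0 blocked=[4]

Answer: S4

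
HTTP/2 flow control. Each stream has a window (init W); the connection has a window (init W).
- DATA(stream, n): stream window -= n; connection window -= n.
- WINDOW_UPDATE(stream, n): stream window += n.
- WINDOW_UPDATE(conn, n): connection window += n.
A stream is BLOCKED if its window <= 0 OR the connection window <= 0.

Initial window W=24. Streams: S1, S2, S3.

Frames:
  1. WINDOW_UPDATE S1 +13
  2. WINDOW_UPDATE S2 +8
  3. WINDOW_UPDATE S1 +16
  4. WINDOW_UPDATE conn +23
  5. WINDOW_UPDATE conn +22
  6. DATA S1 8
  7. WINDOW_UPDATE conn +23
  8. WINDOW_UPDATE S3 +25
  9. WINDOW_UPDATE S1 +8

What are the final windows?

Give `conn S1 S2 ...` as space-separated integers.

Answer: 84 53 32 49

Derivation:
Op 1: conn=24 S1=37 S2=24 S3=24 blocked=[]
Op 2: conn=24 S1=37 S2=32 S3=24 blocked=[]
Op 3: conn=24 S1=53 S2=32 S3=24 blocked=[]
Op 4: conn=47 S1=53 S2=32 S3=24 blocked=[]
Op 5: conn=69 S1=53 S2=32 S3=24 blocked=[]
Op 6: conn=61 S1=45 S2=32 S3=24 blocked=[]
Op 7: conn=84 S1=45 S2=32 S3=24 blocked=[]
Op 8: conn=84 S1=45 S2=32 S3=49 blocked=[]
Op 9: conn=84 S1=53 S2=32 S3=49 blocked=[]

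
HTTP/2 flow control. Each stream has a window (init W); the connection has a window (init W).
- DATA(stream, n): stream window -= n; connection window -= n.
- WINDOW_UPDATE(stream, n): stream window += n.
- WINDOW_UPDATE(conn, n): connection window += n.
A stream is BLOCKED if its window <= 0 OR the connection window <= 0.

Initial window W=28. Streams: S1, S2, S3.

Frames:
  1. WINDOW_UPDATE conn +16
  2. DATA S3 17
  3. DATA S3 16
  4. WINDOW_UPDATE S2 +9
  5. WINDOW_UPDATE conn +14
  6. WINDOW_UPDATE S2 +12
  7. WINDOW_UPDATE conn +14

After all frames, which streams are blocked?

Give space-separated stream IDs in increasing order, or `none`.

Op 1: conn=44 S1=28 S2=28 S3=28 blocked=[]
Op 2: conn=27 S1=28 S2=28 S3=11 blocked=[]
Op 3: conn=11 S1=28 S2=28 S3=-5 blocked=[3]
Op 4: conn=11 S1=28 S2=37 S3=-5 blocked=[3]
Op 5: conn=25 S1=28 S2=37 S3=-5 blocked=[3]
Op 6: conn=25 S1=28 S2=49 S3=-5 blocked=[3]
Op 7: conn=39 S1=28 S2=49 S3=-5 blocked=[3]

Answer: S3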